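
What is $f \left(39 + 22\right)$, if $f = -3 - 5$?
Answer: $-488$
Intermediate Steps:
$f = -8$ ($f = -3 - 5 = -8$)
$f \left(39 + 22\right) = - 8 \left(39 + 22\right) = \left(-8\right) 61 = -488$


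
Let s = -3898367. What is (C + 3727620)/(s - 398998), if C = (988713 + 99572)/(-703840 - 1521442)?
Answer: -1659000920111/1912569796386 ≈ -0.86742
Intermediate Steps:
C = -1088285/2225282 (C = 1088285/(-2225282) = 1088285*(-1/2225282) = -1088285/2225282 ≈ -0.48905)
(C + 3727620)/(s - 398998) = (-1088285/2225282 + 3727620)/(-3898367 - 398998) = (8295004600555/2225282)/(-4297365) = (8295004600555/2225282)*(-1/4297365) = -1659000920111/1912569796386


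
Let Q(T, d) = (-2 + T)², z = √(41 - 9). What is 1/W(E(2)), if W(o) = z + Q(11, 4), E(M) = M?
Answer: 81/6529 - 4*√2/6529 ≈ 0.011540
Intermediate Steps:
z = 4*√2 (z = √32 = 4*√2 ≈ 5.6569)
W(o) = 81 + 4*√2 (W(o) = 4*√2 + (-2 + 11)² = 4*√2 + 9² = 4*√2 + 81 = 81 + 4*√2)
1/W(E(2)) = 1/(81 + 4*√2)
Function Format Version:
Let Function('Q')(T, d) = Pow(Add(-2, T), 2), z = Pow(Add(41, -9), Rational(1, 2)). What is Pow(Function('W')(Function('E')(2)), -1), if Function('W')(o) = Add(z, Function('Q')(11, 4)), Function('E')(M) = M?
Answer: Add(Rational(81, 6529), Mul(Rational(-4, 6529), Pow(2, Rational(1, 2)))) ≈ 0.011540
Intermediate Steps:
z = Mul(4, Pow(2, Rational(1, 2))) (z = Pow(32, Rational(1, 2)) = Mul(4, Pow(2, Rational(1, 2))) ≈ 5.6569)
Function('W')(o) = Add(81, Mul(4, Pow(2, Rational(1, 2)))) (Function('W')(o) = Add(Mul(4, Pow(2, Rational(1, 2))), Pow(Add(-2, 11), 2)) = Add(Mul(4, Pow(2, Rational(1, 2))), Pow(9, 2)) = Add(Mul(4, Pow(2, Rational(1, 2))), 81) = Add(81, Mul(4, Pow(2, Rational(1, 2)))))
Pow(Function('W')(Function('E')(2)), -1) = Pow(Add(81, Mul(4, Pow(2, Rational(1, 2)))), -1)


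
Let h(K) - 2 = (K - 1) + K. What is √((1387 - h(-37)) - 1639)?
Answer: I*√179 ≈ 13.379*I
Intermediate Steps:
h(K) = 1 + 2*K (h(K) = 2 + ((K - 1) + K) = 2 + ((-1 + K) + K) = 2 + (-1 + 2*K) = 1 + 2*K)
√((1387 - h(-37)) - 1639) = √((1387 - (1 + 2*(-37))) - 1639) = √((1387 - (1 - 74)) - 1639) = √((1387 - 1*(-73)) - 1639) = √((1387 + 73) - 1639) = √(1460 - 1639) = √(-179) = I*√179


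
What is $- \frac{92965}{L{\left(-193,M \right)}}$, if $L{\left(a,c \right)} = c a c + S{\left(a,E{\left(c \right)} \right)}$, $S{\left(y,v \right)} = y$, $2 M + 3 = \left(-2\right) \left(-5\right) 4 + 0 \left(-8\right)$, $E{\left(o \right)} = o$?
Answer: $\frac{371860}{264989} \approx 1.4033$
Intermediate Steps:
$M = \frac{37}{2}$ ($M = - \frac{3}{2} + \frac{\left(-2\right) \left(-5\right) 4 + 0 \left(-8\right)}{2} = - \frac{3}{2} + \frac{10 \cdot 4 + 0}{2} = - \frac{3}{2} + \frac{40 + 0}{2} = - \frac{3}{2} + \frac{1}{2} \cdot 40 = - \frac{3}{2} + 20 = \frac{37}{2} \approx 18.5$)
$L{\left(a,c \right)} = a + a c^{2}$ ($L{\left(a,c \right)} = c a c + a = a c c + a = a c^{2} + a = a + a c^{2}$)
$- \frac{92965}{L{\left(-193,M \right)}} = - \frac{92965}{\left(-193\right) \left(1 + \left(\frac{37}{2}\right)^{2}\right)} = - \frac{92965}{\left(-193\right) \left(1 + \frac{1369}{4}\right)} = - \frac{92965}{\left(-193\right) \frac{1373}{4}} = - \frac{92965}{- \frac{264989}{4}} = \left(-92965\right) \left(- \frac{4}{264989}\right) = \frac{371860}{264989}$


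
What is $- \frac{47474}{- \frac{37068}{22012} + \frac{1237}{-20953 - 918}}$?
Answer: $\frac{2856893054281}{104742884} \approx 27275.0$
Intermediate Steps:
$- \frac{47474}{- \frac{37068}{22012} + \frac{1237}{-20953 - 918}} = - \frac{47474}{\left(-37068\right) \frac{1}{22012} + \frac{1237}{-20953 - 918}} = - \frac{47474}{- \frac{9267}{5503} + \frac{1237}{-21871}} = - \frac{47474}{- \frac{9267}{5503} + 1237 \left(- \frac{1}{21871}\right)} = - \frac{47474}{- \frac{9267}{5503} - \frac{1237}{21871}} = - \frac{47474}{- \frac{209485768}{120356113}} = \left(-47474\right) \left(- \frac{120356113}{209485768}\right) = \frac{2856893054281}{104742884}$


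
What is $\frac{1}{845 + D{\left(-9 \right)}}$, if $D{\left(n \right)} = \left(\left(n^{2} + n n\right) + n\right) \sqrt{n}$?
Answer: $\frac{845}{924706} - \frac{459 i}{924706} \approx 0.0009138 - 0.00049637 i$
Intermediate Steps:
$D{\left(n \right)} = \sqrt{n} \left(n + 2 n^{2}\right)$ ($D{\left(n \right)} = \left(\left(n^{2} + n^{2}\right) + n\right) \sqrt{n} = \left(2 n^{2} + n\right) \sqrt{n} = \left(n + 2 n^{2}\right) \sqrt{n} = \sqrt{n} \left(n + 2 n^{2}\right)$)
$\frac{1}{845 + D{\left(-9 \right)}} = \frac{1}{845 + \left(-9\right)^{\frac{3}{2}} \left(1 + 2 \left(-9\right)\right)} = \frac{1}{845 + - 27 i \left(1 - 18\right)} = \frac{1}{845 + - 27 i \left(-17\right)} = \frac{1}{845 + 459 i} = \frac{845 - 459 i}{924706}$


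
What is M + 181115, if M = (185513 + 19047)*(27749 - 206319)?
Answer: -36528098085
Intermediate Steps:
M = -36528279200 (M = 204560*(-178570) = -36528279200)
M + 181115 = -36528279200 + 181115 = -36528098085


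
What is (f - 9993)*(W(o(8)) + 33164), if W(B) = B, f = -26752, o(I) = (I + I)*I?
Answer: -1223314540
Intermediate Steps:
o(I) = 2*I**2 (o(I) = (2*I)*I = 2*I**2)
(f - 9993)*(W(o(8)) + 33164) = (-26752 - 9993)*(2*8**2 + 33164) = -36745*(2*64 + 33164) = -36745*(128 + 33164) = -36745*33292 = -1223314540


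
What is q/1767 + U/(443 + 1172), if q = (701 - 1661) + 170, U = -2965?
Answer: -68579/30039 ≈ -2.2830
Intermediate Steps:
q = -790 (q = -960 + 170 = -790)
q/1767 + U/(443 + 1172) = -790/1767 - 2965/(443 + 1172) = -790*1/1767 - 2965/1615 = -790/1767 - 2965*1/1615 = -790/1767 - 593/323 = -68579/30039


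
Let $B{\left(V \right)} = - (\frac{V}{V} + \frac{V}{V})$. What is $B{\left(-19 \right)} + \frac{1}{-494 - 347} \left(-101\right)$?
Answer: $- \frac{1581}{841} \approx -1.8799$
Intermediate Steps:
$B{\left(V \right)} = -2$ ($B{\left(V \right)} = - (1 + 1) = \left(-1\right) 2 = -2$)
$B{\left(-19 \right)} + \frac{1}{-494 - 347} \left(-101\right) = -2 + \frac{1}{-494 - 347} \left(-101\right) = -2 + \frac{1}{-841} \left(-101\right) = -2 - - \frac{101}{841} = -2 + \frac{101}{841} = - \frac{1581}{841}$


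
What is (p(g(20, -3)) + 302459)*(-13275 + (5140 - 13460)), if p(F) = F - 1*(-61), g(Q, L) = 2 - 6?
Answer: -6532833020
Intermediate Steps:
g(Q, L) = -4
p(F) = 61 + F (p(F) = F + 61 = 61 + F)
(p(g(20, -3)) + 302459)*(-13275 + (5140 - 13460)) = ((61 - 4) + 302459)*(-13275 + (5140 - 13460)) = (57 + 302459)*(-13275 - 8320) = 302516*(-21595) = -6532833020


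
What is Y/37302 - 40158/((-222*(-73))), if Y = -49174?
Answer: -191240630/50376351 ≈ -3.7962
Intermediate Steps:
Y/37302 - 40158/((-222*(-73))) = -49174/37302 - 40158/((-222*(-73))) = -49174*1/37302 - 40158/16206 = -24587/18651 - 40158*1/16206 = -24587/18651 - 6693/2701 = -191240630/50376351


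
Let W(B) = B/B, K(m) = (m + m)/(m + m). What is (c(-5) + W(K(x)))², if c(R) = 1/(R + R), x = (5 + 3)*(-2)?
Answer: 81/100 ≈ 0.81000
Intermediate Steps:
x = -16 (x = 8*(-2) = -16)
c(R) = 1/(2*R)
K(m) = 1 (K(m) = (2*m)/((2*m)) = (2*m)*(1/(2*m)) = 1)
W(B) = 1
(c(-5) + W(K(x)))² = ((½)/(-5) + 1)² = ((½)*(-⅕) + 1)² = (-⅒ + 1)² = (9/10)² = 81/100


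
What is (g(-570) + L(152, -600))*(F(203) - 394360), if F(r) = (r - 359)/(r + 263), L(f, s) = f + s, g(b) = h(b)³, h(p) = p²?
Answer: -3151361911470788377090816/233 ≈ -1.3525e+22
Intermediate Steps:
g(b) = b⁶ (g(b) = (b²)³ = b⁶)
F(r) = (-359 + r)/(263 + r)
(g(-570) + L(152, -600))*(F(203) - 394360) = ((-570)⁶ + (152 - 600))*((-359 + 203)/(263 + 203) - 394360) = (34296447249000000 - 448)*(-156/466 - 394360) = 34296447248999552*((1/466)*(-156) - 394360) = 34296447248999552*(-78/233 - 394360) = 34296447248999552*(-91885958/233) = -3151361911470788377090816/233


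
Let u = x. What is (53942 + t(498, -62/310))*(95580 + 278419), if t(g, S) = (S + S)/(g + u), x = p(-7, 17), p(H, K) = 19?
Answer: 52150445991932/2585 ≈ 2.0174e+10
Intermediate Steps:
x = 19
u = 19
t(g, S) = 2*S/(19 + g) (t(g, S) = (S + S)/(g + 19) = (2*S)/(19 + g) = 2*S/(19 + g))
(53942 + t(498, -62/310))*(95580 + 278419) = (53942 + 2*(-62/310)/(19 + 498))*(95580 + 278419) = (53942 + 2*(-62*1/310)/517)*373999 = (53942 + 2*(-⅕)*(1/517))*373999 = (53942 - 2/2585)*373999 = (139440068/2585)*373999 = 52150445991932/2585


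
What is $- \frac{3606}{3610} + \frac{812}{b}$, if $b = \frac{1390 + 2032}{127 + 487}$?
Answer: $\frac{15409403}{106495} \approx 144.7$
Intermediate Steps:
$b = \frac{1711}{307}$ ($b = \frac{3422}{614} = 3422 \cdot \frac{1}{614} = \frac{1711}{307} \approx 5.5733$)
$- \frac{3606}{3610} + \frac{812}{b} = - \frac{3606}{3610} + \frac{812}{\frac{1711}{307}} = \left(-3606\right) \frac{1}{3610} + 812 \cdot \frac{307}{1711} = - \frac{1803}{1805} + \frac{8596}{59} = \frac{15409403}{106495}$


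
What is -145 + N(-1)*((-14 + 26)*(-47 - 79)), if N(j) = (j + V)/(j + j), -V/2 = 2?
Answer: -3925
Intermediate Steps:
V = -4 (V = -2*2 = -4)
N(j) = (-4 + j)/(2*j) (N(j) = (j - 4)/(j + j) = (-4 + j)/((2*j)) = (-4 + j)*(1/(2*j)) = (-4 + j)/(2*j))
-145 + N(-1)*((-14 + 26)*(-47 - 79)) = -145 + ((½)*(-4 - 1)/(-1))*((-14 + 26)*(-47 - 79)) = -145 + ((½)*(-1)*(-5))*(12*(-126)) = -145 + (5/2)*(-1512) = -145 - 3780 = -3925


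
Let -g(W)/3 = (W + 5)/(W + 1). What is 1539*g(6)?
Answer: -50787/7 ≈ -7255.3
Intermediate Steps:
g(W) = -3*(5 + W)/(1 + W) (g(W) = -3*(W + 5)/(W + 1) = -3*(5 + W)/(1 + W))
1539*g(6) = 1539*(3*(-5 - 1*6)/(1 + 6)) = 1539*(3*(-5 - 6)/7) = 1539*(3*(⅐)*(-11)) = 1539*(-33/7) = -50787/7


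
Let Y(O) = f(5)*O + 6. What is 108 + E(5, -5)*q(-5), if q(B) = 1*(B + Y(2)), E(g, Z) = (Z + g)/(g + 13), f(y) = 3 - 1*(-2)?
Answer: 108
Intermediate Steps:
f(y) = 5 (f(y) = 3 + 2 = 5)
E(g, Z) = (Z + g)/(13 + g)
Y(O) = 6 + 5*O (Y(O) = 5*O + 6 = 6 + 5*O)
q(B) = 16 + B (q(B) = 1*(B + (6 + 5*2)) = 1*(B + (6 + 10)) = 1*(B + 16) = 1*(16 + B) = 16 + B)
108 + E(5, -5)*q(-5) = 108 + ((-5 + 5)/(13 + 5))*(16 - 5) = 108 + (0/18)*11 = 108 + ((1/18)*0)*11 = 108 + 0*11 = 108 + 0 = 108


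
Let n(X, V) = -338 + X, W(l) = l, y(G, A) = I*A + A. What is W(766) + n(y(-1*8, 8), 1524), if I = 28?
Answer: 660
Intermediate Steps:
y(G, A) = 29*A (y(G, A) = 28*A + A = 29*A)
W(766) + n(y(-1*8, 8), 1524) = 766 + (-338 + 29*8) = 766 + (-338 + 232) = 766 - 106 = 660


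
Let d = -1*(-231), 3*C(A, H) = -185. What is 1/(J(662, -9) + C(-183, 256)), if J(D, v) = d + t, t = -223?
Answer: -3/161 ≈ -0.018634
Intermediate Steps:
C(A, H) = -185/3 (C(A, H) = (1/3)*(-185) = -185/3)
d = 231
J(D, v) = 8 (J(D, v) = 231 - 223 = 8)
1/(J(662, -9) + C(-183, 256)) = 1/(8 - 185/3) = 1/(-161/3) = -3/161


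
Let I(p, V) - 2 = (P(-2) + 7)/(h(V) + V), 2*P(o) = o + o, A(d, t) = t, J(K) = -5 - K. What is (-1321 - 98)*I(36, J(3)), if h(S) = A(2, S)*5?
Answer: -43043/16 ≈ -2690.2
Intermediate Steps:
h(S) = 5*S (h(S) = S*5 = 5*S)
P(o) = o (P(o) = (o + o)/2 = (2*o)/2 = o)
I(p, V) = 2 + 5/(6*V) (I(p, V) = 2 + (-2 + 7)/(5*V + V) = 2 + 5/((6*V)) = 2 + 5*(1/(6*V)) = 2 + 5/(6*V))
(-1321 - 98)*I(36, J(3)) = (-1321 - 98)*(2 + 5/(6*(-5 - 1*3))) = -1419*(2 + 5/(6*(-5 - 3))) = -1419*(2 + (⅚)/(-8)) = -1419*(2 + (⅚)*(-⅛)) = -1419*(2 - 5/48) = -1419*91/48 = -43043/16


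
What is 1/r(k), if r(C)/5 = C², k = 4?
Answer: 1/80 ≈ 0.012500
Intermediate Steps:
r(C) = 5*C²
1/r(k) = 1/(5*4²) = 1/(5*16) = 1/80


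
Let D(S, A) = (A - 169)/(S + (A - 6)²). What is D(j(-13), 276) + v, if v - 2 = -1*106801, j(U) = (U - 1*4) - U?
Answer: -7785219797/72896 ≈ -1.0680e+5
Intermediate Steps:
j(U) = -4 (j(U) = (U - 4) - U = (-4 + U) - U = -4)
D(S, A) = (-169 + A)/(S + (-6 + A)²)
v = -106799 (v = 2 - 1*106801 = 2 - 106801 = -106799)
D(j(-13), 276) + v = (-169 + 276)/(-4 + (-6 + 276)²) - 106799 = 107/(-4 + 270²) - 106799 = 107/(-4 + 72900) - 106799 = 107/72896 - 106799 = -7785219797/72896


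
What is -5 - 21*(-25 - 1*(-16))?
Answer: 184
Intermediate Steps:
-5 - 21*(-25 - 1*(-16)) = -5 - 21*(-25 + 16) = -5 - 21*(-9) = -5 + 189 = 184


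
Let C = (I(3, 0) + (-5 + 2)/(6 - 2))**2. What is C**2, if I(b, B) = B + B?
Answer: 81/256 ≈ 0.31641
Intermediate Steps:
I(b, B) = 2*B
C = 9/16 (C = (2*0 + (-5 + 2)/(6 - 2))**2 = (0 - 3/4)**2 = (-3/4)**2 = 9/16 ≈ 0.56250)
C**2 = (9/16)**2 = 81/256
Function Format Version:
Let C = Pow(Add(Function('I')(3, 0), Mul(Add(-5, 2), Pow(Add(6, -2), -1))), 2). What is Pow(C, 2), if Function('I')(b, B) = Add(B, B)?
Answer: Rational(81, 256) ≈ 0.31641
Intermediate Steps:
Function('I')(b, B) = Mul(2, B)
C = Rational(9, 16) (C = Pow(Add(Mul(2, 0), Mul(Add(-5, 2), Pow(Add(6, -2), -1))), 2) = Pow(Add(0, Mul(-3, Pow(4, -1))), 2) = Pow(Add(0, Mul(-3, Rational(1, 4))), 2) = Pow(Add(0, Rational(-3, 4)), 2) = Pow(Rational(-3, 4), 2) = Rational(9, 16) ≈ 0.56250)
Pow(C, 2) = Pow(Rational(9, 16), 2) = Rational(81, 256)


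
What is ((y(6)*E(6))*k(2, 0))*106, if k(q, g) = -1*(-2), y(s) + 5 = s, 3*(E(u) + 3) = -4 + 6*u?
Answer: 4876/3 ≈ 1625.3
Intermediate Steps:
E(u) = -13/3 + 2*u (E(u) = -3 + (-4 + 6*u)/3 = -3 + (-4/3 + 2*u) = -13/3 + 2*u)
y(s) = -5 + s
k(q, g) = 2
((y(6)*E(6))*k(2, 0))*106 = (((-5 + 6)*(-13/3 + 2*6))*2)*106 = ((1*(-13/3 + 12))*2)*106 = ((1*(23/3))*2)*106 = ((23/3)*2)*106 = (46/3)*106 = 4876/3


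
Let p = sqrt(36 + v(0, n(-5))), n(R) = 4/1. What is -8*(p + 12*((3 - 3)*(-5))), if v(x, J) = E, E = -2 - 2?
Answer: -32*sqrt(2) ≈ -45.255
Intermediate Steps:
E = -4
n(R) = 4 (n(R) = 4*1 = 4)
v(x, J) = -4
p = 4*sqrt(2) (p = sqrt(36 - 4) = sqrt(32) = 4*sqrt(2) ≈ 5.6569)
-8*(p + 12*((3 - 3)*(-5))) = -8*(4*sqrt(2) + 12*((3 - 3)*(-5))) = -8*(4*sqrt(2) + 12*(0*(-5))) = -8*(4*sqrt(2) + 12*0) = -8*(4*sqrt(2) + 0) = -32*sqrt(2)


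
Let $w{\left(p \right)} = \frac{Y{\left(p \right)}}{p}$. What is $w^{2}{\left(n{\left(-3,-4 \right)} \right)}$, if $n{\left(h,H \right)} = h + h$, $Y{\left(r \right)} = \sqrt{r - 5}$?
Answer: $- \frac{11}{36} \approx -0.30556$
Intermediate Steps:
$Y{\left(r \right)} = \sqrt{-5 + r}$
$n{\left(h,H \right)} = 2 h$
$w{\left(p \right)} = \frac{\sqrt{-5 + p}}{p}$
$w^{2}{\left(n{\left(-3,-4 \right)} \right)} = \left(\frac{\sqrt{-5 + 2 \left(-3\right)}}{2 \left(-3\right)}\right)^{2} = \left(\frac{\sqrt{-5 - 6}}{-6}\right)^{2} = \left(- \frac{\sqrt{-11}}{6}\right)^{2} = \left(- \frac{i \sqrt{11}}{6}\right)^{2} = - \frac{11}{36}$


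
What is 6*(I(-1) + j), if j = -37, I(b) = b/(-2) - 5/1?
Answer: -249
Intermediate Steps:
I(b) = -5 - b/2 (I(b) = b*(-½) - 5*1 = -b/2 - 5 = -5 - b/2)
6*(I(-1) + j) = 6*((-5 - ½*(-1)) - 37) = 6*((-5 + ½) - 37) = 6*(-9/2 - 37) = 6*(-83/2) = -249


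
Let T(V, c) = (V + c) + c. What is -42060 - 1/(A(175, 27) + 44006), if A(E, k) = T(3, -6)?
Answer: -1850513821/43997 ≈ -42060.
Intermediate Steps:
T(V, c) = V + 2*c
A(E, k) = -9 (A(E, k) = 3 + 2*(-6) = 3 - 12 = -9)
-42060 - 1/(A(175, 27) + 44006) = -42060 - 1/(-9 + 44006) = -42060 - 1/43997 = -1850513821/43997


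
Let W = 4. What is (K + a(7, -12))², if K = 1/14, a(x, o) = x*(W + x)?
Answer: 1164241/196 ≈ 5940.0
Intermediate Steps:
a(x, o) = x*(4 + x)
K = 1/14 ≈ 0.071429
(K + a(7, -12))² = (1/14 + 7*(4 + 7))² = (1/14 + 7*11)² = (1/14 + 77)² = (1079/14)² = 1164241/196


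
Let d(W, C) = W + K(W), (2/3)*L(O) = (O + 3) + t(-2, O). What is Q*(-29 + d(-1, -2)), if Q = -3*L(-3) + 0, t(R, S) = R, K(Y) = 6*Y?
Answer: -324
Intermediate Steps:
L(O) = 3/2 + 3*O/2 (L(O) = 3*((O + 3) - 2)/2 = 3*((3 + O) - 2)/2 = 3*(1 + O)/2 = 3/2 + 3*O/2)
d(W, C) = 7*W (d(W, C) = W + 6*W = 7*W)
Q = 9 (Q = -3*(3/2 + (3/2)*(-3)) + 0 = -3*(3/2 - 9/2) + 0 = -3*(-3) + 0 = 9 + 0 = 9)
Q*(-29 + d(-1, -2)) = 9*(-29 + 7*(-1)) = 9*(-29 - 7) = 9*(-36) = -324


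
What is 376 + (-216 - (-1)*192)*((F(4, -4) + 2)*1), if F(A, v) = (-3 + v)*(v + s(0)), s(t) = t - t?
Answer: -344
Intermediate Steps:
s(t) = 0
F(A, v) = v*(-3 + v) (F(A, v) = (-3 + v)*(v + 0) = (-3 + v)*v = v*(-3 + v))
376 + (-216 - (-1)*192)*((F(4, -4) + 2)*1) = 376 + (-216 - (-1)*192)*((-4*(-3 - 4) + 2)*1) = 376 + (-216 - 1*(-192))*((-4*(-7) + 2)*1) = 376 + (-216 + 192)*((28 + 2)*1) = 376 - 720 = -344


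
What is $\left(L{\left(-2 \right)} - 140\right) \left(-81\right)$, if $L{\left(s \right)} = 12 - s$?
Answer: $10206$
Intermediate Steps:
$\left(L{\left(-2 \right)} - 140\right) \left(-81\right) = \left(\left(12 - -2\right) - 140\right) \left(-81\right) = \left(\left(12 + 2\right) - 140\right) \left(-81\right) = \left(14 - 140\right) \left(-81\right) = \left(-126\right) \left(-81\right) = 10206$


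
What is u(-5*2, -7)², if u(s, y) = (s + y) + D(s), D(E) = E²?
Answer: 6889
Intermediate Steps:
u(s, y) = s + y + s² (u(s, y) = (s + y) + s² = s + y + s²)
u(-5*2, -7)² = (-5*2 - 7 + (-5*2)²)² = (-10 - 7 + (-10)²)² = (-10 - 7 + 100)² = 83² = 6889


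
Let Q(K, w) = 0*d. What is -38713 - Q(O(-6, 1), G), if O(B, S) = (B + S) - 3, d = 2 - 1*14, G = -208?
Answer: -38713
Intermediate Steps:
d = -12 (d = 2 - 14 = -12)
O(B, S) = -3 + B + S
Q(K, w) = 0 (Q(K, w) = 0*(-12) = 0)
-38713 - Q(O(-6, 1), G) = -38713 - 1*0 = -38713 + 0 = -38713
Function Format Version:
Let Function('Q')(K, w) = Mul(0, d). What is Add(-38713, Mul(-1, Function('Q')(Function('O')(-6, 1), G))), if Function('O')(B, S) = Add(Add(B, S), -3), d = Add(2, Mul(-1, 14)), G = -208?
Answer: -38713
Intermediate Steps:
d = -12 (d = Add(2, -14) = -12)
Function('O')(B, S) = Add(-3, B, S)
Function('Q')(K, w) = 0 (Function('Q')(K, w) = Mul(0, -12) = 0)
Add(-38713, Mul(-1, Function('Q')(Function('O')(-6, 1), G))) = Add(-38713, Mul(-1, 0)) = Add(-38713, 0) = -38713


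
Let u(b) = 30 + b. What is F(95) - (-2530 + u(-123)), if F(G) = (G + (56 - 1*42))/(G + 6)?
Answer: 265032/101 ≈ 2624.1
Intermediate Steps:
F(G) = (14 + G)/(6 + G) (F(G) = (G + (56 - 42))/(6 + G) = (G + 14)/(6 + G) = (14 + G)/(6 + G))
F(95) - (-2530 + u(-123)) = (14 + 95)/(6 + 95) - (-2530 + (30 - 123)) = 109/101 - (-2530 - 93) = (1/101)*109 - 1*(-2623) = 109/101 + 2623 = 265032/101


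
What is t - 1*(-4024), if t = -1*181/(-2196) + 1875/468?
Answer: 28748470/7137 ≈ 4028.1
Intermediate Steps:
t = 29182/7137 (t = -181*(-1/2196) + 1875*(1/468) = 181/2196 + 625/156 = 29182/7137 ≈ 4.0888)
t - 1*(-4024) = 29182/7137 - 1*(-4024) = 29182/7137 + 4024 = 28748470/7137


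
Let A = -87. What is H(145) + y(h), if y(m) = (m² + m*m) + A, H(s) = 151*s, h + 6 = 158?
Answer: 68016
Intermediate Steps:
h = 152 (h = -6 + 158 = 152)
y(m) = -87 + 2*m² (y(m) = (m² + m*m) - 87 = (m² + m²) - 87 = 2*m² - 87 = -87 + 2*m²)
H(145) + y(h) = 151*145 + (-87 + 2*152²) = 21895 + (-87 + 2*23104) = 21895 + (-87 + 46208) = 21895 + 46121 = 68016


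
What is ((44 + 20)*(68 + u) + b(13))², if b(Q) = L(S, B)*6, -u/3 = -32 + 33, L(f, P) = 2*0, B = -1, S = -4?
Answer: 17305600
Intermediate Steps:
L(f, P) = 0
u = -3 (u = -3*(-32 + 33) = -3*1 = -3)
b(Q) = 0 (b(Q) = 0*6 = 0)
((44 + 20)*(68 + u) + b(13))² = ((44 + 20)*(68 - 3) + 0)² = (64*65 + 0)² = (4160 + 0)² = 4160² = 17305600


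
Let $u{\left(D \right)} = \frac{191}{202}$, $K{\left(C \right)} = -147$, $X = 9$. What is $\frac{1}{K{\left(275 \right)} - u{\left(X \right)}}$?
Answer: $- \frac{202}{29885} \approx -0.0067592$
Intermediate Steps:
$u{\left(D \right)} = \frac{191}{202}$ ($u{\left(D \right)} = 191 \cdot \frac{1}{202} = \frac{191}{202}$)
$\frac{1}{K{\left(275 \right)} - u{\left(X \right)}} = \frac{1}{-147 - \frac{191}{202}} = \frac{1}{- \frac{29885}{202}} = - \frac{202}{29885}$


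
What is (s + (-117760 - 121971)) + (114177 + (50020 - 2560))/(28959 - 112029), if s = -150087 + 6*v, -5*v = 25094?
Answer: -11627937731/27690 ≈ -4.1993e+5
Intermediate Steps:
v = -25094/5 (v = -⅕*25094 = -25094/5 ≈ -5018.8)
s = -900999/5 (s = -150087 + 6*(-25094/5) = -150087 - 150564/5 = -900999/5 ≈ -1.8020e+5)
(s + (-117760 - 121971)) + (114177 + (50020 - 2560))/(28959 - 112029) = (-900999/5 + (-117760 - 121971)) + (114177 + (50020 - 2560))/(28959 - 112029) = (-900999/5 - 239731) + (114177 + 47460)/(-83070) = -2099654/5 + 161637*(-1/83070) = -2099654/5 - 53879/27690 = -11627937731/27690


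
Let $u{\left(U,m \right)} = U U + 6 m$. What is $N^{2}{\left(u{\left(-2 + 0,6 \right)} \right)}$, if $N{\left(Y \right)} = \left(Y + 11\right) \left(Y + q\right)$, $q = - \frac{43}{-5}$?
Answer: $\frac{153586449}{25} \approx 6.1435 \cdot 10^{6}$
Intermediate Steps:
$q = \frac{43}{5}$ ($q = \left(-43\right) \left(- \frac{1}{5}\right) = \frac{43}{5} \approx 8.6$)
$u{\left(U,m \right)} = U^{2} + 6 m$
$N{\left(Y \right)} = \left(11 + Y\right) \left(\frac{43}{5} + Y\right)$ ($N{\left(Y \right)} = \left(Y + 11\right) \left(Y + \frac{43}{5}\right) = \left(11 + Y\right) \left(\frac{43}{5} + Y\right)$)
$N^{2}{\left(u{\left(-2 + 0,6 \right)} \right)} = \left(\frac{473}{5} + \left(\left(-2 + 0\right)^{2} + 6 \cdot 6\right)^{2} + \frac{98 \left(\left(-2 + 0\right)^{2} + 6 \cdot 6\right)}{5}\right)^{2} = \left(\frac{473}{5} + \left(\left(-2\right)^{2} + 36\right)^{2} + \frac{98 \left(\left(-2\right)^{2} + 36\right)}{5}\right)^{2} = \left(\frac{473}{5} + \left(4 + 36\right)^{2} + \frac{98 \left(4 + 36\right)}{5}\right)^{2} = \left(\frac{473}{5} + 40^{2} + \frac{98}{5} \cdot 40\right)^{2} = \left(\frac{473}{5} + 1600 + 784\right)^{2} = \left(\frac{12393}{5}\right)^{2} = \frac{153586449}{25}$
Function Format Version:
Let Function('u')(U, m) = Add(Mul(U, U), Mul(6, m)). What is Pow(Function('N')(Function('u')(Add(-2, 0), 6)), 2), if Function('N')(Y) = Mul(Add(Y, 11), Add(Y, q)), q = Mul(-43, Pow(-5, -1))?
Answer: Rational(153586449, 25) ≈ 6.1435e+6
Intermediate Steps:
q = Rational(43, 5) (q = Mul(-43, Rational(-1, 5)) = Rational(43, 5) ≈ 8.6000)
Function('u')(U, m) = Add(Pow(U, 2), Mul(6, m))
Function('N')(Y) = Mul(Add(11, Y), Add(Rational(43, 5), Y)) (Function('N')(Y) = Mul(Add(Y, 11), Add(Y, Rational(43, 5))) = Mul(Add(11, Y), Add(Rational(43, 5), Y)))
Pow(Function('N')(Function('u')(Add(-2, 0), 6)), 2) = Pow(Add(Rational(473, 5), Pow(Add(Pow(Add(-2, 0), 2), Mul(6, 6)), 2), Mul(Rational(98, 5), Add(Pow(Add(-2, 0), 2), Mul(6, 6)))), 2) = Pow(Add(Rational(473, 5), Pow(Add(Pow(-2, 2), 36), 2), Mul(Rational(98, 5), Add(Pow(-2, 2), 36))), 2) = Pow(Add(Rational(473, 5), Pow(Add(4, 36), 2), Mul(Rational(98, 5), Add(4, 36))), 2) = Pow(Add(Rational(473, 5), Pow(40, 2), Mul(Rational(98, 5), 40)), 2) = Pow(Add(Rational(473, 5), 1600, 784), 2) = Pow(Rational(12393, 5), 2) = Rational(153586449, 25)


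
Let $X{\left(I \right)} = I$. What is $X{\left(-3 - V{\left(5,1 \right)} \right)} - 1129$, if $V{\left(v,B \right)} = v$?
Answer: $-1137$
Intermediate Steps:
$X{\left(-3 - V{\left(5,1 \right)} \right)} - 1129 = \left(-3 - 5\right) - 1129 = -8 - 1129 = -1137$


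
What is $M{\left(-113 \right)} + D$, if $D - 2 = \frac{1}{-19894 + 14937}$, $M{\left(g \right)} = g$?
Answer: $- \frac{550228}{4957} \approx -111.0$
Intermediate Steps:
$D = \frac{9913}{4957}$ ($D = 2 + \frac{1}{-19894 + 14937} = 2 + \frac{1}{-4957} = 2 - \frac{1}{4957} = \frac{9913}{4957} \approx 1.9998$)
$M{\left(-113 \right)} + D = -113 + \frac{9913}{4957} = - \frac{550228}{4957}$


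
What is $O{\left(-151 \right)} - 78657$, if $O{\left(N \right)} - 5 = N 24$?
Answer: $-82276$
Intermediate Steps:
$O{\left(N \right)} = 5 + 24 N$ ($O{\left(N \right)} = 5 + N 24 = 5 + 24 N$)
$O{\left(-151 \right)} - 78657 = \left(5 + 24 \left(-151\right)\right) - 78657 = \left(5 - 3624\right) - 78657 = -3619 - 78657 = -82276$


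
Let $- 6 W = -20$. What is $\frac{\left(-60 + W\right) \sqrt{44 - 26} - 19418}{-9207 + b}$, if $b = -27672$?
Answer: $\frac{1022}{1941} + \frac{170 \sqrt{2}}{36879} \approx 0.53305$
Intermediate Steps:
$W = \frac{10}{3}$ ($W = \left(- \frac{1}{6}\right) \left(-20\right) = \frac{10}{3} \approx 3.3333$)
$\frac{\left(-60 + W\right) \sqrt{44 - 26} - 19418}{-9207 + b} = \frac{\left(-60 + \frac{10}{3}\right) \sqrt{44 - 26} - 19418}{-9207 - 27672} = \frac{- \frac{170 \sqrt{18}}{3} - 19418}{-36879} = \left(- \frac{170 \cdot 3 \sqrt{2}}{3} - 19418\right) \left(- \frac{1}{36879}\right) = \left(- 170 \sqrt{2} - 19418\right) \left(- \frac{1}{36879}\right) = \left(-19418 - 170 \sqrt{2}\right) \left(- \frac{1}{36879}\right) = \frac{1022}{1941} + \frac{170 \sqrt{2}}{36879}$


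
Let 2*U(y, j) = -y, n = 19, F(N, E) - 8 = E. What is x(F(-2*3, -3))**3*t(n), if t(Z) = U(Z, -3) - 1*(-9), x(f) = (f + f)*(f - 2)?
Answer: -13500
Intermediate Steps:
F(N, E) = 8 + E
U(y, j) = -y/2 (U(y, j) = (-y)/2 = -y/2)
x(f) = 2*f*(-2 + f) (x(f) = (2*f)*(-2 + f) = 2*f*(-2 + f))
t(Z) = 9 - Z/2 (t(Z) = -Z/2 - 1*(-9) = -Z/2 + 9 = 9 - Z/2)
x(F(-2*3, -3))**3*t(n) = (2*(8 - 3)*(-2 + (8 - 3)))**3*(9 - 1/2*19) = (2*5*(-2 + 5))**3*(9 - 19/2) = (2*5*3)**3*(-1/2) = 30**3*(-1/2) = 27000*(-1/2) = -13500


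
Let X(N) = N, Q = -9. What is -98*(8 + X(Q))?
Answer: 98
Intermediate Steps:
-98*(8 + X(Q)) = -98*(8 - 9) = -98*(-1) = 98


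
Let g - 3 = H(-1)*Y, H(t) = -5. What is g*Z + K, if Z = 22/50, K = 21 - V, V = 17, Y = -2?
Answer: 243/25 ≈ 9.7200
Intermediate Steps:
g = 13 (g = 3 - 5*(-2) = 3 + 10 = 13)
K = 4 (K = 21 - 1*17 = 21 - 17 = 4)
Z = 11/25 (Z = 22*(1/50) = 11/25 ≈ 0.44000)
g*Z + K = 13*(11/25) + 4 = 143/25 + 4 = 243/25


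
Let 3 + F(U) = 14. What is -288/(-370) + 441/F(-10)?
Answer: 83169/2035 ≈ 40.869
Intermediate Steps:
F(U) = 11 (F(U) = -3 + 14 = 11)
-288/(-370) + 441/F(-10) = -288/(-370) + 441/11 = -288*(-1/370) + 441*(1/11) = 144/185 + 441/11 = 83169/2035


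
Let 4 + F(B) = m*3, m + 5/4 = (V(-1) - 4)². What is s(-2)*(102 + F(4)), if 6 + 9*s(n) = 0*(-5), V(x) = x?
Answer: -677/6 ≈ -112.83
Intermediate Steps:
s(n) = -⅔ (s(n) = -⅔ + (0*(-5))/9 = -⅔ + (⅑)*0 = -⅔ + 0 = -⅔)
m = 95/4 (m = -5/4 + (-1 - 4)² = -5/4 + (-5)² = -5/4 + 25 = 95/4 ≈ 23.750)
F(B) = 269/4 (F(B) = -4 + (95/4)*3 = -4 + 285/4 = 269/4)
s(-2)*(102 + F(4)) = -2*(102 + 269/4)/3 = -⅔*677/4 = -677/6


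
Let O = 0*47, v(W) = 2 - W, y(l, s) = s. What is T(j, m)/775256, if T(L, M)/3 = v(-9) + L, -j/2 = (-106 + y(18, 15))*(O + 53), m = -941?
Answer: 28971/775256 ≈ 0.037370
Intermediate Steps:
O = 0
j = 9646 (j = -2*(-106 + 15)*(0 + 53) = -(-182)*53 = -2*(-4823) = 9646)
T(L, M) = 33 + 3*L (T(L, M) = 3*((2 - 1*(-9)) + L) = 3*((2 + 9) + L) = 3*(11 + L) = 33 + 3*L)
T(j, m)/775256 = (33 + 3*9646)/775256 = (33 + 28938)*(1/775256) = 28971*(1/775256) = 28971/775256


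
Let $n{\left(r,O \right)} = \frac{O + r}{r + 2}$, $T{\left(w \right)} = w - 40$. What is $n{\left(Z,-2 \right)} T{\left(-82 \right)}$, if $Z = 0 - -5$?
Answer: $- \frac{366}{7} \approx -52.286$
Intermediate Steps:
$T{\left(w \right)} = -40 + w$
$Z = 5$ ($Z = 0 + 5 = 5$)
$n{\left(r,O \right)} = \frac{O + r}{2 + r}$
$n{\left(Z,-2 \right)} T{\left(-82 \right)} = \frac{-2 + 5}{2 + 5} \left(-40 - 82\right) = \frac{1}{7} \cdot 3 \left(-122\right) = \frac{3}{7} \left(-122\right) = - \frac{366}{7}$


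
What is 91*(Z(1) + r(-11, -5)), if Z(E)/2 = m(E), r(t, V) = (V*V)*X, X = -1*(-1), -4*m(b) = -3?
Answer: 4823/2 ≈ 2411.5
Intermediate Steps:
m(b) = ¾ (m(b) = -¼*(-3) = ¾)
X = 1
r(t, V) = V² (r(t, V) = (V*V)*1 = V²*1 = V²)
Z(E) = 3/2 (Z(E) = 2*(¾) = 3/2)
91*(Z(1) + r(-11, -5)) = 91*(3/2 + (-5)²) = 91*(3/2 + 25) = 91*(53/2) = 4823/2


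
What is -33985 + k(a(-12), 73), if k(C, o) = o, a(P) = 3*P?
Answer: -33912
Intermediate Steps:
-33985 + k(a(-12), 73) = -33985 + 73 = -33912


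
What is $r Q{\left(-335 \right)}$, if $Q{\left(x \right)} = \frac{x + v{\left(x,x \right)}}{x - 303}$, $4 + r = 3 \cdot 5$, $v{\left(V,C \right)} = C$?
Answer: $\frac{335}{29} \approx 11.552$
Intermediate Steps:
$r = 11$ ($r = -4 + 3 \cdot 5 = -4 + 15 = 11$)
$Q{\left(x \right)} = \frac{2 x}{-303 + x}$ ($Q{\left(x \right)} = \frac{x + x}{x - 303} = \frac{2 x}{-303 + x}$)
$r Q{\left(-335 \right)} = 11 \cdot 2 \left(-335\right) \frac{1}{-303 - 335} = 11 \cdot 2 \left(-335\right) \frac{1}{-638} = 11 \cdot 2 \left(-335\right) \left(- \frac{1}{638}\right) = 11 \cdot \frac{335}{319} = \frac{335}{29}$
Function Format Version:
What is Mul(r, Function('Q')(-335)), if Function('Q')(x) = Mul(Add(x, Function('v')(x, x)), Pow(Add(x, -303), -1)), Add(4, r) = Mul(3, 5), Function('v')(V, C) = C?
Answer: Rational(335, 29) ≈ 11.552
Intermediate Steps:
r = 11 (r = Add(-4, Mul(3, 5)) = Add(-4, 15) = 11)
Function('Q')(x) = Mul(2, x, Pow(Add(-303, x), -1)) (Function('Q')(x) = Mul(Add(x, x), Pow(Add(x, -303), -1)) = Mul(Mul(2, x), Pow(Add(-303, x), -1)) = Mul(2, x, Pow(Add(-303, x), -1)))
Mul(r, Function('Q')(-335)) = Mul(11, Mul(2, -335, Pow(Add(-303, -335), -1))) = Mul(11, Mul(2, -335, Pow(-638, -1))) = Mul(11, Mul(2, -335, Rational(-1, 638))) = Mul(11, Rational(335, 319)) = Rational(335, 29)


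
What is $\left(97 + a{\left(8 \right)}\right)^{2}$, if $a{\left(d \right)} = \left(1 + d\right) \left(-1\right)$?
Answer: $7744$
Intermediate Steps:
$a{\left(d \right)} = -1 - d$
$\left(97 + a{\left(8 \right)}\right)^{2} = \left(97 - 9\right)^{2} = 88^{2} = 7744$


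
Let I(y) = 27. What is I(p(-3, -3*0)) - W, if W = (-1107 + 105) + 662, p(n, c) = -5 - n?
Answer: 367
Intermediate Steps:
W = -340 (W = -1002 + 662 = -340)
I(p(-3, -3*0)) - W = 27 - 1*(-340) = 27 + 340 = 367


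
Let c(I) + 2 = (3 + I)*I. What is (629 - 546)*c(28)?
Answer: 71878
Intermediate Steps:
c(I) = -2 + I*(3 + I) (c(I) = -2 + (3 + I)*I = -2 + I*(3 + I))
(629 - 546)*c(28) = (629 - 546)*(-2 + 28² + 3*28) = 83*(-2 + 784 + 84) = 83*866 = 71878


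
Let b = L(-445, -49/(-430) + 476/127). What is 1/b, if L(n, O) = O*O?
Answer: 2982252100/44480075409 ≈ 0.067047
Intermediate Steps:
L(n, O) = O²
b = 44480075409/2982252100 (b = (-49/(-430) + 476/127)² = (-49*(-1/430) + 476*(1/127))² = (49/430 + 476/127)² = (210903/54610)² = 44480075409/2982252100 ≈ 14.915)
1/b = 1/(44480075409/2982252100) = 2982252100/44480075409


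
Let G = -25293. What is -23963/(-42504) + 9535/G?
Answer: 22313391/119450408 ≈ 0.18680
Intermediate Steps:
-23963/(-42504) + 9535/G = -23963/(-42504) + 9535/(-25293) = -23963*(-1/42504) + 9535*(-1/25293) = 23963/42504 - 9535/25293 = 22313391/119450408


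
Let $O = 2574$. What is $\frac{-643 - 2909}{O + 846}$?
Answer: $- \frac{296}{285} \approx -1.0386$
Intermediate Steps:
$\frac{-643 - 2909}{O + 846} = \frac{-643 - 2909}{2574 + 846} = - \frac{3552}{3420} = \left(-3552\right) \frac{1}{3420} = - \frac{296}{285}$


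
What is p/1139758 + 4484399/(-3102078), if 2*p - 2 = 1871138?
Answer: -1104459260491/1767809108562 ≈ -0.62476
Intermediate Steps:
p = 935570 (p = 1 + (½)*1871138 = 1 + 935569 = 935570)
p/1139758 + 4484399/(-3102078) = 935570/1139758 + 4484399/(-3102078) = 935570*(1/1139758) + 4484399*(-1/3102078) = 467785/569879 - 4484399/3102078 = -1104459260491/1767809108562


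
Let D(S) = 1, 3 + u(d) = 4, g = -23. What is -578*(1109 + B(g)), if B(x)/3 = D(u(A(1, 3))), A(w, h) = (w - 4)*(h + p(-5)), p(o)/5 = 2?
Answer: -642736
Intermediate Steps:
p(o) = 10 (p(o) = 5*2 = 10)
A(w, h) = (-4 + w)*(10 + h) (A(w, h) = (w - 4)*(h + 10) = (-4 + w)*(10 + h))
u(d) = 1 (u(d) = -3 + 4 = 1)
B(x) = 3 (B(x) = 3*1 = 3)
-578*(1109 + B(g)) = -578*(1109 + 3) = -578*1112 = -642736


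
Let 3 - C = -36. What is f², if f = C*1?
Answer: 1521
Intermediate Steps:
C = 39 (C = 3 - 1*(-36) = 3 + 36 = 39)
f = 39 (f = 39*1 = 39)
f² = 39² = 1521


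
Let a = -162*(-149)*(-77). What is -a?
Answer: 1858626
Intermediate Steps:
a = -1858626 (a = 24138*(-77) = -1858626)
-a = -1*(-1858626) = 1858626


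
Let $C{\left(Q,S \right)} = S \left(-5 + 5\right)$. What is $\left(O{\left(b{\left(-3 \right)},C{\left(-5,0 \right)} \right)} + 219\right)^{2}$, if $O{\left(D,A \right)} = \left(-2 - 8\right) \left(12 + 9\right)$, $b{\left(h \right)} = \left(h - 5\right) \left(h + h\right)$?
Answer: $81$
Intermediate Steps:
$C{\left(Q,S \right)} = 0$ ($C{\left(Q,S \right)} = S 0 = 0$)
$b{\left(h \right)} = 2 h \left(-5 + h\right)$ ($b{\left(h \right)} = \left(-5 + h\right) 2 h = 2 h \left(-5 + h\right)$)
$O{\left(D,A \right)} = -210$ ($O{\left(D,A \right)} = \left(-10\right) 21 = -210$)
$\left(O{\left(b{\left(-3 \right)},C{\left(-5,0 \right)} \right)} + 219\right)^{2} = \left(-210 + 219\right)^{2} = 9^{2} = 81$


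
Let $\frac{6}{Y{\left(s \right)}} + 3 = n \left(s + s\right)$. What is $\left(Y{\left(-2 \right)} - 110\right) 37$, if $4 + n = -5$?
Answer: $- \frac{44696}{11} \approx -4063.3$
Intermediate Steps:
$n = -9$ ($n = -4 - 5 = -9$)
$Y{\left(s \right)} = \frac{6}{-3 - 18 s}$ ($Y{\left(s \right)} = \frac{6}{-3 - 9 \left(s + s\right)} = \frac{6}{-3 - 9 \cdot 2 s} = \frac{6}{-3 - 18 s}$)
$\left(Y{\left(-2 \right)} - 110\right) 37 = \left(- \frac{2}{1 + 6 \left(-2\right)} - 110\right) 37 = \left(- \frac{2}{1 - 12} - 110\right) 37 = \left(- \frac{2}{-11} - 110\right) 37 = \left(\left(-2\right) \left(- \frac{1}{11}\right) - 110\right) 37 = \left(\frac{2}{11} - 110\right) 37 = \left(- \frac{1208}{11}\right) 37 = - \frac{44696}{11}$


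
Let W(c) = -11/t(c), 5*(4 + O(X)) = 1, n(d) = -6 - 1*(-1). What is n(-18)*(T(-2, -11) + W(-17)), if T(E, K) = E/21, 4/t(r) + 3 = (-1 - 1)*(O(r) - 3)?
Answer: 12283/84 ≈ 146.23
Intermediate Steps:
n(d) = -5 (n(d) = -6 + 1 = -5)
O(X) = -19/5 (O(X) = -4 + (1/5)*1 = -4 + 1/5 = -19/5)
t(r) = 20/53 (t(r) = 4/(-3 + (-1 - 1)*(-19/5 - 3)) = 4/(-3 - 2*(-34/5)) = 4/(-3 + 68/5) = 4/(53/5) = 4*(5/53) = 20/53)
W(c) = -583/20 (W(c) = -11/20/53 = -11*53/20 = -583/20)
T(E, K) = E/21 (T(E, K) = E*(1/21) = E/21)
n(-18)*(T(-2, -11) + W(-17)) = -5*((1/21)*(-2) - 583/20) = -5*(-2/21 - 583/20) = -5*(-12283/420) = 12283/84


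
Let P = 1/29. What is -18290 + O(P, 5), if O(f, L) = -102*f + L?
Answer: -530367/29 ≈ -18289.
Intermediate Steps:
P = 1/29 ≈ 0.034483
O(f, L) = L - 102*f
-18290 + O(P, 5) = -18290 + (5 - 102*1/29) = -18290 + (5 - 102/29) = -18290 + 43/29 = -530367/29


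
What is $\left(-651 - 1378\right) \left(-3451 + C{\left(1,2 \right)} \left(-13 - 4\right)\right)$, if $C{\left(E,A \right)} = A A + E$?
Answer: $7174544$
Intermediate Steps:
$C{\left(E,A \right)} = E + A^{2}$ ($C{\left(E,A \right)} = A^{2} + E = E + A^{2}$)
$\left(-651 - 1378\right) \left(-3451 + C{\left(1,2 \right)} \left(-13 - 4\right)\right) = \left(-651 - 1378\right) \left(-3451 + \left(1 + 2^{2}\right) \left(-13 - 4\right)\right) = - 2029 \left(-3451 + \left(1 + 4\right) \left(-17\right)\right) = - 2029 \left(-3451 + 5 \left(-17\right)\right) = - 2029 \left(-3451 - 85\right) = \left(-2029\right) \left(-3536\right) = 7174544$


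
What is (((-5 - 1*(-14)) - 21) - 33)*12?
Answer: -540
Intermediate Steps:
(((-5 - 1*(-14)) - 21) - 33)*12 = (((-5 + 14) - 21) - 33)*12 = ((9 - 21) - 33)*12 = (-12 - 33)*12 = -45*12 = -540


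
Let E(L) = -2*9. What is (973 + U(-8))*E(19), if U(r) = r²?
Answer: -18666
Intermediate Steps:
E(L) = -18
(973 + U(-8))*E(19) = (973 + (-8)²)*(-18) = (973 + 64)*(-18) = 1037*(-18) = -18666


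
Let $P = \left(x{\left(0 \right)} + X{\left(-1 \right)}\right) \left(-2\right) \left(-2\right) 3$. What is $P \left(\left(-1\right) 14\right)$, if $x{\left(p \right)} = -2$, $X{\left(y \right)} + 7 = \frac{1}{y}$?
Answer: $1680$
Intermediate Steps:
$X{\left(y \right)} = -7 + \frac{1}{y}$
$P = -120$ ($P = \left(-2 - \left(7 - \frac{1}{-1}\right)\right) \left(-2\right) \left(-2\right) 3 = \left(-2 - 8\right) \left(-2\right) \left(-2\right) 3 = \left(-10\right) \left(-2\right) \left(-2\right) 3 = 20 \left(-2\right) 3 = \left(-40\right) 3 = -120$)
$P \left(\left(-1\right) 14\right) = - 120 \left(\left(-1\right) 14\right) = \left(-120\right) \left(-14\right) = 1680$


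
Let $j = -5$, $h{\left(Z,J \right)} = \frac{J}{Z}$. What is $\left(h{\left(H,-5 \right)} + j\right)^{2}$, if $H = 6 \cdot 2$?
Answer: $\frac{4225}{144} \approx 29.34$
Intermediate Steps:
$H = 12$
$\left(h{\left(H,-5 \right)} + j\right)^{2} = \left(- \frac{5}{12} - 5\right)^{2} = \left(- \frac{65}{12}\right)^{2} = \frac{4225}{144}$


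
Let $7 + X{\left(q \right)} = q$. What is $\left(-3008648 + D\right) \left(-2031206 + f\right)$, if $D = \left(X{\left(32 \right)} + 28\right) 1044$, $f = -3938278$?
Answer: $17629772608944$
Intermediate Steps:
$X{\left(q \right)} = -7 + q$
$D = 55332$ ($D = \left(\left(-7 + 32\right) + 28\right) 1044 = \left(25 + 28\right) 1044 = 53 \cdot 1044 = 55332$)
$\left(-3008648 + D\right) \left(-2031206 + f\right) = \left(-3008648 + 55332\right) \left(-2031206 - 3938278\right) = \left(-2953316\right) \left(-5969484\right) = 17629772608944$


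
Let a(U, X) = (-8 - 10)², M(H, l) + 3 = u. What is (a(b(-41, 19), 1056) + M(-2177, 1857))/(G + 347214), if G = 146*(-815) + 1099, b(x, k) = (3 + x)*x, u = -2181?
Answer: -620/76441 ≈ -0.0081108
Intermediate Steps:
M(H, l) = -2184 (M(H, l) = -3 - 2181 = -2184)
b(x, k) = x*(3 + x)
a(U, X) = 324 (a(U, X) = (-18)² = 324)
G = -117891 (G = -118990 + 1099 = -117891)
(a(b(-41, 19), 1056) + M(-2177, 1857))/(G + 347214) = (324 - 2184)/(-117891 + 347214) = -1860/229323 = -1860*1/229323 = -620/76441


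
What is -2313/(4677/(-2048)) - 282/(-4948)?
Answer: 3906685611/3856966 ≈ 1012.9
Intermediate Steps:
-2313/(4677/(-2048)) - 282/(-4948) = -2313/(4677*(-1/2048)) - 282*(-1/4948) = -2313/(-4677/2048) + 141/2474 = -2313*(-2048/4677) + 141/2474 = 1579008/1559 + 141/2474 = 3906685611/3856966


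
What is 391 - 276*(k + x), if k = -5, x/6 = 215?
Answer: -354269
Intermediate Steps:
x = 1290 (x = 6*215 = 1290)
391 - 276*(k + x) = 391 - 276*(-5 + 1290) = 391 - 276*1285 = 391 - 354660 = -354269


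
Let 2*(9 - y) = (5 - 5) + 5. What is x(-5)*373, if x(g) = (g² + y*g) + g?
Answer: -9325/2 ≈ -4662.5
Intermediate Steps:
y = 13/2 (y = 9 - ((5 - 5) + 5)/2 = 9 - (0 + 5)/2 = 9 - ½*5 = 9 - 5/2 = 13/2 ≈ 6.5000)
x(g) = g² + 15*g/2 (x(g) = (g² + 13*g/2) + g = g² + 15*g/2)
x(-5)*373 = ((½)*(-5)*(15 + 2*(-5)))*373 = ((½)*(-5)*(15 - 10))*373 = ((½)*(-5)*5)*373 = -25/2*373 = -9325/2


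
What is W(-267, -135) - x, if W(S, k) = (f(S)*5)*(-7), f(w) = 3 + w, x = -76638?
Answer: 85878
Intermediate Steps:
W(S, k) = -105 - 35*S (W(S, k) = ((3 + S)*5)*(-7) = (15 + 5*S)*(-7) = -105 - 35*S)
W(-267, -135) - x = (-105 - 35*(-267)) - 1*(-76638) = (-105 + 9345) + 76638 = 9240 + 76638 = 85878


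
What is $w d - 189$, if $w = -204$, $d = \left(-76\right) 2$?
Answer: $30819$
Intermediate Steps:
$d = -152$
$w d - 189 = \left(-204\right) \left(-152\right) - 189 = 31008 - 189 = 30819$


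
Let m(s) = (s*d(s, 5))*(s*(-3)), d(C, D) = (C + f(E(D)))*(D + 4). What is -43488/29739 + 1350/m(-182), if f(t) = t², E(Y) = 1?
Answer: -43454730287/29716418186 ≈ -1.4623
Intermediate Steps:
d(C, D) = (1 + C)*(4 + D) (d(C, D) = (C + 1²)*(D + 4) = (C + 1)*(4 + D) = (1 + C)*(4 + D))
m(s) = -3*s²*(9 + 9*s) (m(s) = (s*(4 + 5 + 4*s + s*5))*(s*(-3)) = (s*(4 + 5 + 4*s + 5*s))*(-3*s) = (s*(9 + 9*s))*(-3*s) = -3*s²*(9 + 9*s))
-43488/29739 + 1350/m(-182) = -43488/29739 + 1350/((27*(-182)²*(-1 - 1*(-182)))) = -43488*1/29739 + 1350/((27*33124*(-1 + 182))) = -14496/9913 + 1350/((27*33124*181)) = -14496/9913 + 1350/161876988 = -14496/9913 + 1350*(1/161876988) = -14496/9913 + 25/2997722 = -43454730287/29716418186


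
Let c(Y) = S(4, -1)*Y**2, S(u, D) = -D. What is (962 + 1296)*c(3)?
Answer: 20322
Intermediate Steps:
c(Y) = Y**2 (c(Y) = (-1*(-1))*Y**2 = 1*Y**2 = Y**2)
(962 + 1296)*c(3) = (962 + 1296)*3**2 = 2258*9 = 20322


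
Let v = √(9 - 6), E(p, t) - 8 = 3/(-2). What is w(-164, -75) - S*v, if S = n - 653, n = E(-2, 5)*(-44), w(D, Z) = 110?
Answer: 110 + 939*√3 ≈ 1736.4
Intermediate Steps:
E(p, t) = 13/2 (E(p, t) = 8 + 3/(-2) = 8 + 3*(-½) = 8 - 3/2 = 13/2)
v = √3 ≈ 1.7320
n = -286 (n = (13/2)*(-44) = -286)
S = -939 (S = -286 - 653 = -939)
w(-164, -75) - S*v = 110 - (-939)*√3 = 110 + 939*√3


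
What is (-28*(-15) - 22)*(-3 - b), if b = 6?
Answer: -3582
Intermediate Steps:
(-28*(-15) - 22)*(-3 - b) = (-28*(-15) - 22)*(-3 - 1*6) = (420 - 22)*(-3 - 6) = 398*(-9) = -3582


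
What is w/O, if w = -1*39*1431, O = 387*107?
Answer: -6201/4601 ≈ -1.3477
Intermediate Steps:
O = 41409
w = -55809 (w = -39*1431 = -55809)
w/O = -55809/41409 = -55809*1/41409 = -6201/4601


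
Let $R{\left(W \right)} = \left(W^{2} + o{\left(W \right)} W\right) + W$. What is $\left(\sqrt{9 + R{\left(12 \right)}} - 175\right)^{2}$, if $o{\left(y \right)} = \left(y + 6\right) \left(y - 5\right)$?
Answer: $\left(175 - \sqrt{1677}\right)^{2} \approx 17969.0$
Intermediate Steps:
$o{\left(y \right)} = \left(-5 + y\right) \left(6 + y\right)$ ($o{\left(y \right)} = \left(6 + y\right) \left(-5 + y\right) = \left(-5 + y\right) \left(6 + y\right)$)
$R{\left(W \right)} = W + W^{2} + W \left(-30 + W + W^{2}\right)$ ($R{\left(W \right)} = \left(W^{2} + \left(-30 + W + W^{2}\right) W\right) + W = \left(W^{2} + W \left(-30 + W + W^{2}\right)\right) + W = W + W^{2} + W \left(-30 + W + W^{2}\right)$)
$\left(\sqrt{9 + R{\left(12 \right)}} - 175\right)^{2} = \left(\sqrt{9 + 12 \left(-29 + 12^{2} + 2 \cdot 12\right)} - 175\right)^{2} = \left(\sqrt{9 + 12 \left(-29 + 144 + 24\right)} - 175\right)^{2} = \left(\sqrt{9 + 12 \cdot 139} - 175\right)^{2} = \left(\sqrt{9 + 1668} - 175\right)^{2} = \left(\sqrt{1677} - 175\right)^{2} = \left(-175 + \sqrt{1677}\right)^{2}$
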